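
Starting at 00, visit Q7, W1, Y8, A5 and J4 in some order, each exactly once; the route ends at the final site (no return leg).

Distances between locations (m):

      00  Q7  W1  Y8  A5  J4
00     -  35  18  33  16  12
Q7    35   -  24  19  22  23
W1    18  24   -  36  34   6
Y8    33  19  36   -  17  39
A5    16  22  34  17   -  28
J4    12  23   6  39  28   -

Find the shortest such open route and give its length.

Minimum one-way distance = 78 m.

There are 5! = 120 possible orderings.
00 → Q7 → W1 → Y8 → A5 → J4: 35+24+36+17+28 = 140
00 → Q7 → W1 → Y8 → J4 → A5: 35+24+36+39+28 = 162
00 → Q7 → W1 → A5 → Y8 → J4: 35+24+34+17+39 = 149
00 → Q7 → W1 → A5 → J4 → Y8: 35+24+34+28+39 = 160
00 → Q7 → W1 → J4 → Y8 → A5: 35+24+6+39+17 = 121
00 → Q7 → W1 → J4 → A5 → Y8: 35+24+6+28+17 = 110
00 → Q7 → Y8 → W1 → A5 → J4: 35+19+36+34+28 = 152
00 → Q7 → Y8 → W1 → J4 → A5: 35+19+36+6+28 = 124
00 → Q7 → Y8 → A5 → W1 → J4: 35+19+17+34+6 = 111
00 → Q7 → Y8 → A5 → J4 → W1: 35+19+17+28+6 = 105
00 → Q7 → Y8 → J4 → W1 → A5: 35+19+39+6+34 = 133
00 → Q7 → Y8 → J4 → A5 → W1: 35+19+39+28+34 = 155
00 → Q7 → A5 → W1 → Y8 → J4: 35+22+34+36+39 = 166
00 → Q7 → A5 → W1 → J4 → Y8: 35+22+34+6+39 = 136
… (106 more)
00 → J4 → W1 → Q7 → Y8 → A5: 12+6+24+19+17 = 78  ← best
The minimum is 78.
One shortest path: 00 → J4 → W1 → Q7 → Y8 → A5.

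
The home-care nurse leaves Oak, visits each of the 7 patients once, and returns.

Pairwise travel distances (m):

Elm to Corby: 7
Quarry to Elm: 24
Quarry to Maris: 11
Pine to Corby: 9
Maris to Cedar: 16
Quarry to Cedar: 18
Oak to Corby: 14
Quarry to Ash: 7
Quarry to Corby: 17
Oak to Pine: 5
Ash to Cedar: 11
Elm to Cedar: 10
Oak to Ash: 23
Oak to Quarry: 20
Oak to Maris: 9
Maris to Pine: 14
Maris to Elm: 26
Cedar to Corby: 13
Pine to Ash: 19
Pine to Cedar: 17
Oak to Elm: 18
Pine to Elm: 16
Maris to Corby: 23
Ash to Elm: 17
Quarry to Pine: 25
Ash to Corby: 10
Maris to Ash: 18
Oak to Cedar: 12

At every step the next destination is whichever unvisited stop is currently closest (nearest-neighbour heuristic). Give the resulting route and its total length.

Nearest-neighbour total = 69 m; route Oak → Pine → Corby → Elm → Cedar → Ash → Quarry → Maris → Oak.

At Oak the remaining stops are Pine 5, Maris 9, Cedar 12, Corby 14, Elm 18, Quarry 20, Ash 23; go to Pine.
At Pine the remaining stops are Corby 9, Maris 14, Elm 16, Cedar 17, Ash 19, Quarry 25; go to Corby.
At Corby the remaining stops are Elm 7, Ash 10, Cedar 13, Quarry 17, Maris 23; go to Elm.
At Elm the remaining stops are Cedar 10, Ash 17, Quarry 24, Maris 26; go to Cedar.
At Cedar the remaining stops are Ash 11, Maris 16, Quarry 18; go to Ash.
At Ash the remaining stops are Quarry 7, Maris 18; go to Quarry.
At Quarry the remaining stops are Maris 11; go to Maris.
Return Maris→Oak: 9.
Total = 5 + 9 + 7 + 10 + 11 + 7 + 11 + 9 = 69.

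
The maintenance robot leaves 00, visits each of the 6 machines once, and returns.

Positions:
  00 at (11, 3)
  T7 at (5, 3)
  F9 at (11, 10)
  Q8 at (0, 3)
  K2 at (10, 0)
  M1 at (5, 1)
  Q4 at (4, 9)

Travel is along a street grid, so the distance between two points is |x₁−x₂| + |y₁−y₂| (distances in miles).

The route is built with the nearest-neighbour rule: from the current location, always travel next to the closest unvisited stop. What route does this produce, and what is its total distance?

42 miles along 00 → K2 → M1 → T7 → Q8 → Q4 → F9 → 00.

From 00: distances to unvisited — K2=4, T7=6, F9=7, M1=8, Q8=11, Q4=13. Nearest is K2 (4).
From K2: distances to unvisited — M1=6, T7=8, F9=11, Q8=13, Q4=15. Nearest is M1 (6).
From M1: distances to unvisited — T7=2, Q8=7, Q4=9, F9=15. Nearest is T7 (2).
From T7: distances to unvisited — Q8=5, Q4=7, F9=13. Nearest is Q8 (5).
From Q8: distances to unvisited — Q4=10, F9=18. Nearest is Q4 (10).
From Q4: distances to unvisited — F9=8. Nearest is F9 (8).
Return F9→00: 7.
Total = 4 + 6 + 2 + 5 + 10 + 8 + 7 = 42.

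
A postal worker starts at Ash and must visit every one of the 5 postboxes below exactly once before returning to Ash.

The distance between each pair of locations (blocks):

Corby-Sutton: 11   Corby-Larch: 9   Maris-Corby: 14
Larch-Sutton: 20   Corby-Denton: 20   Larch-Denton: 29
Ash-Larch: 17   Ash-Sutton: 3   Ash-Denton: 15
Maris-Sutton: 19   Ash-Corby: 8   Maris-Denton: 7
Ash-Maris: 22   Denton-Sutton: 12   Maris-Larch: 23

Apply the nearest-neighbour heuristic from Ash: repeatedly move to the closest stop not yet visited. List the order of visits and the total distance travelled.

From Ash: distances to unvisited — Sutton=3, Corby=8, Denton=15, Larch=17, Maris=22. Nearest is Sutton (3).
From Sutton: distances to unvisited — Corby=11, Denton=12, Maris=19, Larch=20. Nearest is Corby (11).
From Corby: distances to unvisited — Larch=9, Maris=14, Denton=20. Nearest is Larch (9).
From Larch: distances to unvisited — Maris=23, Denton=29. Nearest is Maris (23).
From Maris: distances to unvisited — Denton=7. Nearest is Denton (7).
Return Denton→Ash: 15.
Total = 3 + 11 + 9 + 23 + 7 + 15 = 68.

Total distance 68 blocks via the nearest-neighbour route Ash → Sutton → Corby → Larch → Maris → Denton → Ash.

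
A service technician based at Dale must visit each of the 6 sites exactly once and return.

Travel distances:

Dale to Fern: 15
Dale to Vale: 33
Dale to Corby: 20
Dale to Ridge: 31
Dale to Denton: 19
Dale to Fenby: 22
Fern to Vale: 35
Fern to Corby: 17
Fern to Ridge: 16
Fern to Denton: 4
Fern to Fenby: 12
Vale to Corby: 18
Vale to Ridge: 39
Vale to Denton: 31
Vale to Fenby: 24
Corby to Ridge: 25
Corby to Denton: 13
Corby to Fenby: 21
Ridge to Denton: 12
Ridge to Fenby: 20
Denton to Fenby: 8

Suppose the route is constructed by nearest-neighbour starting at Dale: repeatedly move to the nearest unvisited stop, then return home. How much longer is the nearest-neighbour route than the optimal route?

Excess over optimum: 10.

From Dale: Fern=15, Denton=19, Corby=20, Fenby=22, Ridge=31, Vale=33 → choose Fern (15).
From Fern: Denton=4, Fenby=12, Ridge=16, Corby=17, Vale=35 → choose Denton (4).
From Denton: Fenby=8, Ridge=12, Corby=13, Vale=31 → choose Fenby (8).
From Fenby: Ridge=20, Corby=21, Vale=24 → choose Ridge (20).
From Ridge: Corby=25, Vale=39 → choose Corby (25).
From Corby: Vale=18 → choose Vale (18).
NN route Dale → Fern → Denton → Fenby → Ridge → Corby → Vale → Dale costs 123.
Optimal: Dale → Fern → Ridge → Denton → Fenby → Vale → Corby → Dale costs 113 (by enumerating all 360 distinct tours).
Excess = 123 − 113 = 10.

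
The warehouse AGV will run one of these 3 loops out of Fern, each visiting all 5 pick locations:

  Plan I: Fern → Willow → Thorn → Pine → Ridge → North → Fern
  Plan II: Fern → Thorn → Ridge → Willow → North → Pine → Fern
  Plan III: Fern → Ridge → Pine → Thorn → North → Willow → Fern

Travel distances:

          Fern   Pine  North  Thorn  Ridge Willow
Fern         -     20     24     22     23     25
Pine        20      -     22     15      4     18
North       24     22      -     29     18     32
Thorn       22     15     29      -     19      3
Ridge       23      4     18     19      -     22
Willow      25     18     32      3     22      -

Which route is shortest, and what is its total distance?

Shortest is Plan I, total 89.

Plan I: 25 + 3 + 15 + 4 + 18 + 24 = 89
Plan II: 22 + 19 + 22 + 32 + 22 + 20 = 137
Plan III: 23 + 4 + 15 + 29 + 32 + 25 = 128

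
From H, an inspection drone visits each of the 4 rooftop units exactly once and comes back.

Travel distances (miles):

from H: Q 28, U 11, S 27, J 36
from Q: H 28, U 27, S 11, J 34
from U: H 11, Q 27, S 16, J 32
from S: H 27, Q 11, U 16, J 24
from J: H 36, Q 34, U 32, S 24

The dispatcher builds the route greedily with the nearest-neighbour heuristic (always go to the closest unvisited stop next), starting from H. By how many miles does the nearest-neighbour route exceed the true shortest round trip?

H: U=11, S=27, Q=28, J=36 ⇒ U
U: S=16, Q=27, J=32 ⇒ S
S: Q=11, J=24 ⇒ Q
Q: J=34 ⇒ J
NN route H → U → S → Q → J → H costs 108.
Optimal: H → Q → S → J → U → H costs 106 (by enumerating all 12 distinct tours).
Excess = 108 − 106 = 2.

The nearest-neighbour route is 2 miles longer than optimal.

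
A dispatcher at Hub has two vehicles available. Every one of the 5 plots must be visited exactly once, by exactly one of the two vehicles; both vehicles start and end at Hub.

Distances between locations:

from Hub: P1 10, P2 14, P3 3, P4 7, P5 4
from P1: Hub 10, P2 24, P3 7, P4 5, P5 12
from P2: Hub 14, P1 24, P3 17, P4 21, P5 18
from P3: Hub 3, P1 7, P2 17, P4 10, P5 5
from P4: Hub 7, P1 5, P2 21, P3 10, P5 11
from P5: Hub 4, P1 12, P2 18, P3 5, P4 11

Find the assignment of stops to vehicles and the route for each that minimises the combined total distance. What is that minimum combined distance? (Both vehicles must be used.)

56 — the smallest possible combined total.

Try each way of splitting the stops between the two vehicles (each non-empty) and, for each split, find the best tour for each vehicle:
  {P1} + {P2, P3, P4, P5}: 20 + 54 = 74
  {P2} + {P1, P3, P4, P5}: 28 + 28 = 56
  {P1, P2} + {P3, P4, P5}: 48 + 26 = 74
  {P3} + {P1, P2, P4, P5}: 6 + 56 = 62
  {P1, P3} + {P2, P4, P5}: 20 + 50 = 70
  {P2, P3} + {P1, P4, P5}: 34 + 28 = 62
  … (15 splits in total)
Best: vehicle 1 Hub → P2 → Hub = 28; vehicle 2 Hub → P4 → P1 → P3 → P5 → Hub = 28; combined 56.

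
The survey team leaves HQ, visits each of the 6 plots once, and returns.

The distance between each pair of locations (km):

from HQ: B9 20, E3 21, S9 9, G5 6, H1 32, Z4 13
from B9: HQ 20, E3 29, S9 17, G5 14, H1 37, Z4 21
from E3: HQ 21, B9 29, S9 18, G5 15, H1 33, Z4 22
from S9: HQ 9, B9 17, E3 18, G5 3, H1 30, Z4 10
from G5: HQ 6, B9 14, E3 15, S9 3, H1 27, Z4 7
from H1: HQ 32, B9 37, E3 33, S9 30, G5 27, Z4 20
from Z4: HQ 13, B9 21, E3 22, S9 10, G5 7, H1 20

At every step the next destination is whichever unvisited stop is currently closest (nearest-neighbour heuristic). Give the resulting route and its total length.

Total distance 121 km via the nearest-neighbour route HQ → G5 → S9 → Z4 → H1 → E3 → B9 → HQ.

HQ → [G5:6 / S9:9 / Z4:13 / B9:20 / E3:21 / H1:32] → G5 (6)
G5 → [S9:3 / Z4:7 / B9:14 / E3:15 / H1:27] → S9 (3)
S9 → [Z4:10 / B9:17 / E3:18 / H1:30] → Z4 (10)
Z4 → [H1:20 / B9:21 / E3:22] → H1 (20)
H1 → [E3:33 / B9:37] → E3 (33)
E3 → [B9:29] → B9 (29)
Return B9→HQ: 20.
Total = 6 + 3 + 10 + 20 + 33 + 29 + 20 = 121.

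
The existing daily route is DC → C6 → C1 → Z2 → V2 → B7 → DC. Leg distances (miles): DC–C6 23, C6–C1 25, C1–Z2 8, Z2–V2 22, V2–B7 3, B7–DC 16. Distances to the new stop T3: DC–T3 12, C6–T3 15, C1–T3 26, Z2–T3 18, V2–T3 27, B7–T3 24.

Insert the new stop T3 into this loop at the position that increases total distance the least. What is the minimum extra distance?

Minimum extra distance: 4 miles, inserting T3 between DC and C6.

Insertion cost between consecutive stops i–j is d(i,T3) + d(T3,j) − d(i,j):
  between DC and C6: 12 + 15 − 23 = 4
  between C6 and C1: 15 + 26 − 25 = 16
  between C1 and Z2: 26 + 18 − 8 = 36
  between Z2 and V2: 18 + 27 − 22 = 23
  between V2 and B7: 27 + 24 − 3 = 48
  between B7 and DC: 24 + 12 − 16 = 20
Cheapest insertion is between DC and C6, adding 4.
New total = 97 + 4 = 101.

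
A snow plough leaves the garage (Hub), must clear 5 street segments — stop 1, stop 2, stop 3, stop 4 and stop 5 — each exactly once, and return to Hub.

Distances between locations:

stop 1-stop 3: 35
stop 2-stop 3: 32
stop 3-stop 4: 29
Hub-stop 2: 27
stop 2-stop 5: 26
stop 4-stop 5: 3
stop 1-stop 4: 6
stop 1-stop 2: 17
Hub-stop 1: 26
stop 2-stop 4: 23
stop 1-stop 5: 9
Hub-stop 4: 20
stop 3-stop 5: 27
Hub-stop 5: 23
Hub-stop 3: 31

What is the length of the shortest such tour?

111 — the shortest possible round trip.

There are 60 distinct closed tours to check (reversals are equivalent).
Hub-stop 1-stop 2-stop 3-stop 4-stop 5-Hub: 26+17+32+29+3+23 = 130
Hub-stop 1-stop 2-stop 3-stop 5-stop 4-Hub: 26+17+32+27+3+20 = 125
Hub-stop 1-stop 2-stop 4-stop 3-stop 5-Hub: 26+17+23+29+27+23 = 145
Hub-stop 1-stop 2-stop 4-stop 5-stop 3-Hub: 26+17+23+3+27+31 = 127
Hub-stop 1-stop 2-stop 5-stop 3-stop 4-Hub: 26+17+26+27+29+20 = 145
Hub-stop 1-stop 2-stop 5-stop 4-stop 3-Hub: 26+17+26+3+29+31 = 132
Hub-stop 1-stop 3-stop 2-stop 4-stop 5-Hub: 26+35+32+23+3+23 = 142
Hub-stop 1-stop 3-stop 2-stop 5-stop 4-Hub: 26+35+32+26+3+20 = 142
Hub-stop 1-stop 3-stop 4-stop 2-stop 5-Hub: 26+35+29+23+26+23 = 162
Hub-stop 1-stop 3-stop 4-stop 5-stop 2-Hub: 26+35+29+3+26+27 = 146
Hub-stop 1-stop 3-stop 5-stop 2-stop 4-Hub: 26+35+27+26+23+20 = 157
Hub-stop 1-stop 3-stop 5-stop 4-stop 2-Hub: 26+35+27+3+23+27 = 141
Hub-stop 1-stop 4-stop 2-stop 3-stop 5-Hub: 26+6+23+32+27+23 = 137
Hub-stop 1-stop 4-stop 2-stop 5-stop 3-Hub: 26+6+23+26+27+31 = 139
… (46 more)
Hub-stop 2-stop 1-stop 4-stop 5-stop 3-Hub: 27+17+6+3+27+31 = 111  ← best
The minimum is 111.
One optimal route: Hub → stop 2 → stop 1 → stop 4 → stop 5 → stop 3 → Hub (or its reverse).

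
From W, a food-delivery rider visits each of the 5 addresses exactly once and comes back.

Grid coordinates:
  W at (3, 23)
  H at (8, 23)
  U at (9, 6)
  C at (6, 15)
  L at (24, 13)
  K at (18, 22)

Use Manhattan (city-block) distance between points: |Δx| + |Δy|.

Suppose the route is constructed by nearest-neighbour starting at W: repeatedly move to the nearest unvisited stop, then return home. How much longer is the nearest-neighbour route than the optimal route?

W: H=5, C=11, K=16, U=23, L=31 ⇒ H
H: C=10, K=11, U=18, L=26 ⇒ C
C: U=12, K=19, L=20 ⇒ U
U: L=22, K=25 ⇒ L
L: K=15 ⇒ K
NN route W → H → C → U → L → K → W costs 80.
Optimal: W → H → K → L → U → C → W costs 76 (by enumerating all 60 distinct tours).
Excess = 80 − 76 = 4.

Excess over optimum: 4.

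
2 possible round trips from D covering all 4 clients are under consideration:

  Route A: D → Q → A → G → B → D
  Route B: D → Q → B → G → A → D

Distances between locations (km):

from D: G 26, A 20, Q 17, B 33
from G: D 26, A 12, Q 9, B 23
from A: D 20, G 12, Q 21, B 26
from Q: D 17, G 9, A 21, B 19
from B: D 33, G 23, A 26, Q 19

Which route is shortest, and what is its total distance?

91 km — Route B is the shortest.

Route A: 17 + 21 + 12 + 23 + 33 = 106
Route B: 17 + 19 + 23 + 12 + 20 = 91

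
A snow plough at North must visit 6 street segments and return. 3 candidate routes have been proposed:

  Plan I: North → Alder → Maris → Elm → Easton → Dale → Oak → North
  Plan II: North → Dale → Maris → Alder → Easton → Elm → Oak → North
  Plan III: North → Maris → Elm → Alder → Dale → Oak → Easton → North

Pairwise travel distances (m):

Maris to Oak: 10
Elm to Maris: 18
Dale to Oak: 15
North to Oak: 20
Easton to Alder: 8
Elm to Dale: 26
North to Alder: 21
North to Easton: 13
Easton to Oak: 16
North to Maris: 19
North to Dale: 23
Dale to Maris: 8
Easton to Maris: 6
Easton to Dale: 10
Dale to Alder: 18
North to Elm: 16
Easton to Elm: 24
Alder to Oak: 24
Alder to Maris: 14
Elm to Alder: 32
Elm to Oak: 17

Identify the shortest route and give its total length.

Shortest is Plan II, total 114 m.

Plan I: 21 + 14 + 18 + 24 + 10 + 15 + 20 = 122
Plan II: 23 + 8 + 14 + 8 + 24 + 17 + 20 = 114
Plan III: 19 + 18 + 32 + 18 + 15 + 16 + 13 = 131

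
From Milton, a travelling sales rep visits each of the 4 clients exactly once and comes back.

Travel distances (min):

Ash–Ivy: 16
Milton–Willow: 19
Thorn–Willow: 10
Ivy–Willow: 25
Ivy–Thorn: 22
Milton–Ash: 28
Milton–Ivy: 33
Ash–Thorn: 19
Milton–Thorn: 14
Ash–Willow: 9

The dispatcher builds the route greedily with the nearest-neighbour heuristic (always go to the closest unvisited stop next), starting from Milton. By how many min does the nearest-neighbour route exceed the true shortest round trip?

Excess over optimum: 2 min.

From Milton: Thorn=14, Willow=19, Ash=28, Ivy=33 → choose Thorn (14).
From Thorn: Willow=10, Ash=19, Ivy=22 → choose Willow (10).
From Willow: Ash=9, Ivy=25 → choose Ash (9).
From Ash: Ivy=16 → choose Ivy (16).
NN route Milton → Thorn → Willow → Ash → Ivy → Milton costs 82.
Optimal: Milton → Thorn → Ivy → Ash → Willow → Milton costs 80 (by enumerating all 12 distinct tours).
Excess = 82 − 80 = 2.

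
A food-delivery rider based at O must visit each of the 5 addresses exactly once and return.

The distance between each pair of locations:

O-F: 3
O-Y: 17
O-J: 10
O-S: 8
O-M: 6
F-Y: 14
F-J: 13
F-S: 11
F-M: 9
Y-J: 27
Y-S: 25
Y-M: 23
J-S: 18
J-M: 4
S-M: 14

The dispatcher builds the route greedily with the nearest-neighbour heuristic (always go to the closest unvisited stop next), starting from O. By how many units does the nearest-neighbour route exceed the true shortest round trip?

Excess over optimum: 6.

O: F=3, M=6, S=8, J=10, Y=17 ⇒ F
F: M=9, S=11, J=13, Y=14 ⇒ M
M: J=4, S=14, Y=23 ⇒ J
J: S=18, Y=27 ⇒ S
S: Y=25 ⇒ Y
NN route O → F → M → J → S → Y → O costs 76.
Optimal: O → F → Y → J → M → S → O costs 70 (by enumerating all 60 distinct tours).
Excess = 76 − 70 = 6.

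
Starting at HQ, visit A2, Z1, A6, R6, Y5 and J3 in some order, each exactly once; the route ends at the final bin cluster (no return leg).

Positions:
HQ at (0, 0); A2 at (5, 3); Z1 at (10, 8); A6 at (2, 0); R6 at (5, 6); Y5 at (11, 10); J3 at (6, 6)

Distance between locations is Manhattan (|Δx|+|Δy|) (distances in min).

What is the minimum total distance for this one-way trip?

Minimum one-way distance = 21 min.

There are 6! = 720 possible orderings.
HQ - A2 - Z1 - A6 - R6 - Y5 - J3: 8+10+16+9+10+9 = 62
HQ - A2 - Z1 - A6 - R6 - J3 - Y5: 8+10+16+9+1+9 = 53
HQ - A2 - Z1 - A6 - Y5 - R6 - J3: 8+10+16+19+10+1 = 64
HQ - A2 - Z1 - A6 - Y5 - J3 - R6: 8+10+16+19+9+1 = 63
HQ - A2 - Z1 - A6 - J3 - R6 - Y5: 8+10+16+10+1+10 = 55
HQ - A2 - Z1 - A6 - J3 - Y5 - R6: 8+10+16+10+9+10 = 63
HQ - A2 - Z1 - R6 - A6 - Y5 - J3: 8+10+7+9+19+9 = 62
HQ - A2 - Z1 - R6 - A6 - J3 - Y5: 8+10+7+9+10+9 = 53
… (712 more)
HQ - A6 - A2 - R6 - J3 - Z1 - Y5: 2+6+3+1+6+3 = 21  ← best
The minimum is 21.
One shortest path: HQ → A6 → A2 → R6 → J3 → Z1 → Y5.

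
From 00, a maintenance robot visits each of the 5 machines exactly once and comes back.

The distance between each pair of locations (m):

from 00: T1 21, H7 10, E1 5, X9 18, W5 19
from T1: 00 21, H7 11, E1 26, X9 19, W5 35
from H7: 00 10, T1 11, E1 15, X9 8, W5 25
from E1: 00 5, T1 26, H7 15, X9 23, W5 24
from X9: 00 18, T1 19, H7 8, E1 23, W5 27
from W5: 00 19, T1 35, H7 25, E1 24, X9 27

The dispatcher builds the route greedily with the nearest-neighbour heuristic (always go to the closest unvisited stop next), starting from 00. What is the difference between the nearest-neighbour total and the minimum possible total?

00: E1=5, H7=10, X9=18, W5=19, T1=21 ⇒ E1
E1: H7=15, X9=23, W5=24, T1=26 ⇒ H7
H7: X9=8, T1=11, W5=25 ⇒ X9
X9: T1=19, W5=27 ⇒ T1
T1: W5=35 ⇒ W5
NN route 00 → E1 → H7 → X9 → T1 → W5 → 00 costs 101.
Optimal: 00 → T1 → H7 → X9 → W5 → E1 → 00 costs 96 (by enumerating all 60 distinct tours).
Excess = 101 − 96 = 5.

5 m longer than the optimal tour.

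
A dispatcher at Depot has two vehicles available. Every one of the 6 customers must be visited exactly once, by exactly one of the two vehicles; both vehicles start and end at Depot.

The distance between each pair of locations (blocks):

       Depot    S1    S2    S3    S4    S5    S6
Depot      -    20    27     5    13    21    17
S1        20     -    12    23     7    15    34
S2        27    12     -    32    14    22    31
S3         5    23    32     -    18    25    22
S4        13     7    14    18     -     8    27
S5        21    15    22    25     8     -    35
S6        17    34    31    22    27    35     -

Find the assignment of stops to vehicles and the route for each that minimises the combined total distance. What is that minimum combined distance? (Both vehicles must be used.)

Check every non-empty split of the stops between the two vehicles; for each half take its own optimal tour:
  {S1} + {S2, S3, S4, S5, S6}: 40 + 100 = 140
  {S2} + {S1, S3, S4, S5, S6}: 54 + 95 = 149
  {S1, S2} + {S3, S4, S5, S6}: 59 + 82 = 141
  {S3} + {S1, S2, S4, S5, S6}: 10 + 96 = 106
  {S1, S3} + {S2, S4, S5, S6}: 48 + 91 = 139
  {S2, S3} + {S1, S4, S5, S6}: 64 + 87 = 151
  … (31 splits in total)
Best: vehicle 1 Depot → S3 → Depot = 10; vehicle 2 Depot → S4 → S5 → S1 → S2 → S6 → Depot = 96; combined 106.

106 blocks — the smallest possible combined total.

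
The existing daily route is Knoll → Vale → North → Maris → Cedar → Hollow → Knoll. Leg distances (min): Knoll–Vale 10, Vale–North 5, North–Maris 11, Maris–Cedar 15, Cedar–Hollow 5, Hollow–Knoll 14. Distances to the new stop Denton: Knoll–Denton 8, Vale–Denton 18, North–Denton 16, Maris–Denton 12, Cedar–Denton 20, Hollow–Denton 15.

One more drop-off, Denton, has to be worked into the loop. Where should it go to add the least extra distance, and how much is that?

+9 min — insert Denton between Hollow and Knoll.

Insertion cost between consecutive stops i–j is d(i,Denton) + d(Denton,j) − d(i,j):
  between Knoll and Vale: 8 + 18 − 10 = 16
  between Vale and North: 18 + 16 − 5 = 29
  between North and Maris: 16 + 12 − 11 = 17
  between Maris and Cedar: 12 + 20 − 15 = 17
  between Cedar and Hollow: 20 + 15 − 5 = 30
  between Hollow and Knoll: 15 + 8 − 14 = 9
Cheapest insertion is between Hollow and Knoll, adding 9.
New total = 60 + 9 = 69.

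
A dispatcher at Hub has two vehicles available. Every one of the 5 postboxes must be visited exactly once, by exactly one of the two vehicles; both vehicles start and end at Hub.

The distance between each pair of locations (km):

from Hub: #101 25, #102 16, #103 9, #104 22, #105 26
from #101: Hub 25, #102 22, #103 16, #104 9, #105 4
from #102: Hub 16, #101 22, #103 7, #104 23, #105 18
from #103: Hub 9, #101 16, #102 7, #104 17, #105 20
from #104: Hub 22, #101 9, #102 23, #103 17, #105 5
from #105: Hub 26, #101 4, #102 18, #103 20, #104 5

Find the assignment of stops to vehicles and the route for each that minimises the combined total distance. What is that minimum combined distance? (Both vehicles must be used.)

Minimum combined distance: 87 km.

Check every non-empty split of the stops between the two vehicles; for each half take its own optimal tour:
  {#101} + {#102, #103, #104, #105}: 50 + 61 = 111
  {#102} + {#101, #103, #104, #105}: 32 + 56 = 88
  {#101, #102} + {#103, #104, #105}: 63 + 56 = 119
  {#103} + {#101, #102, #104, #105}: 18 + 69 = 87
  {#101, #103} + {#102, #104, #105}: 50 + 61 = 111
  {#102, #103} + {#101, #104, #105}: 32 + 56 = 88
  … (15 splits in total)
Best: vehicle 1 Hub → #103 → Hub = 18; vehicle 2 Hub → #102 → #101 → #105 → #104 → Hub = 69; combined 87.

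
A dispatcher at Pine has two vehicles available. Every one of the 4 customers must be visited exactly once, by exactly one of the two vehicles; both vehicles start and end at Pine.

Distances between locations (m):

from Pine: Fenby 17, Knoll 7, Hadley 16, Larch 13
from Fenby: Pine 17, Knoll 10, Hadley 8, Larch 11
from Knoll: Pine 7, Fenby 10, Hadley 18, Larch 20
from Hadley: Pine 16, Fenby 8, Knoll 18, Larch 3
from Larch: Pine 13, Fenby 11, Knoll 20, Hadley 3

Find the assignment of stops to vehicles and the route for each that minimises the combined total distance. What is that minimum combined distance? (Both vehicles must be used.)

Minimum combined distance: 55 m.

Try each way of splitting the stops between the two vehicles (each non-empty) and, for each split, find the best tour for each vehicle:
  {Fenby} + {Knoll, Hadley, Larch}: 34 + 41 = 75
  {Knoll} + {Fenby, Hadley, Larch}: 14 + 41 = 55
  {Fenby, Knoll} + {Hadley, Larch}: 34 + 32 = 66
  {Hadley} + {Fenby, Knoll, Larch}: 32 + 41 = 73
  {Fenby, Hadley} + {Knoll, Larch}: 41 + 40 = 81
  {Knoll, Hadley} + {Fenby, Larch}: 41 + 41 = 82
  … (7 splits in total)
Best: vehicle 1 Pine → Knoll → Pine = 14; vehicle 2 Pine → Fenby → Hadley → Larch → Pine = 41; combined 55.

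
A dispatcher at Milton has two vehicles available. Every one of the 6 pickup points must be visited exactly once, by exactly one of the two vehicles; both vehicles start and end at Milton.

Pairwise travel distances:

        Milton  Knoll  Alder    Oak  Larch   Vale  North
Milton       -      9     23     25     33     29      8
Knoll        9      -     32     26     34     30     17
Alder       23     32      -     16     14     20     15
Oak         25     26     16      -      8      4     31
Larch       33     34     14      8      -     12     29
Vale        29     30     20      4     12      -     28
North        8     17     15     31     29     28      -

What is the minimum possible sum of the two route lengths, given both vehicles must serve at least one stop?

96 — the smallest possible combined total.

There are 2^5 − 1 = 31 ways to divide the 6 stops into two non-empty groups. For each, the best each vehicle can do is its own shortest tour through its group:
  {Knoll} + {Alder, Oak, Larch, Vale, North}: 18 + 78 = 96
  {Alder} + {Knoll, Oak, Larch, Vale, North}: 46 + 88 = 134
  {Knoll, Alder} + {Oak, Larch, Vale, North}: 64 + 78 = 142
  {Oak} + {Knoll, Alder, Larch, Vale, North}: 50 + 88 = 138
  {Knoll, Oak} + {Alder, Larch, Vale, North}: 60 + 78 = 138
  {Alder, Oak} + {Knoll, Larch, Vale, North}: 64 + 88 = 152
  … (31 splits in total)
Best: vehicle 1 Milton → Knoll → Milton = 18; vehicle 2 Milton → Oak → Vale → Larch → Alder → North → Milton = 78; combined 96.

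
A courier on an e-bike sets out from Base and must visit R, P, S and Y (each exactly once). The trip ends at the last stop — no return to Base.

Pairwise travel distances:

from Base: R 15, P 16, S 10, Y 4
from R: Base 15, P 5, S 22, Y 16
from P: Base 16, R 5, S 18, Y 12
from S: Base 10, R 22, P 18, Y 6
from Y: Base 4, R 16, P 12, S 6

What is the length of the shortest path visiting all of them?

Minimum one-way distance = 33.

There are 4! = 24 possible orderings.
Base→R→P→S→Y: 15+5+18+6 = 44
Base→R→P→Y→S: 15+5+12+6 = 38
Base→R→S→P→Y: 15+22+18+12 = 67
Base→R→S→Y→P: 15+22+6+12 = 55
Base→R→Y→P→S: 15+16+12+18 = 61
Base→R→Y→S→P: 15+16+6+18 = 55
Base→P→R→S→Y: 16+5+22+6 = 49
Base→P→R→Y→S: 16+5+16+6 = 43
Base→P→S→R→Y: 16+18+22+16 = 72
Base→P→S→Y→R: 16+18+6+16 = 56
Base→P→Y→R→S: 16+12+16+22 = 66
Base→P→Y→S→R: 16+12+6+22 = 56
Base→S→R→P→Y: 10+22+5+12 = 49
Base→S→R→Y→P: 10+22+16+12 = 60
… (10 more)
Base→S→Y→P→R: 10+6+12+5 = 33  ← best
The minimum is 33.
One shortest path: Base → S → Y → P → R.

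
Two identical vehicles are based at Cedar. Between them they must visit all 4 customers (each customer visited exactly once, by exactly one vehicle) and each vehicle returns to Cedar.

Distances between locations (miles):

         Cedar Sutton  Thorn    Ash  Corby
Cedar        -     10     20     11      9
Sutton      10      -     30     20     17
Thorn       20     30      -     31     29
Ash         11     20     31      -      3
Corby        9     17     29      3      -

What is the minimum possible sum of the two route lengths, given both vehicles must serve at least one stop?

Check every non-empty split of the stops between the two vehicles; for each half take its own optimal tour:
  {Sutton} + {Thorn, Ash, Corby}: 20 + 63 = 83
  {Thorn} + {Sutton, Ash, Corby}: 40 + 41 = 81
  {Sutton, Thorn} + {Ash, Corby}: 60 + 23 = 83
  {Ash} + {Sutton, Thorn, Corby}: 22 + 76 = 98
  {Sutton, Ash} + {Thorn, Corby}: 41 + 58 = 99
  {Thorn, Ash} + {Sutton, Corby}: 62 + 36 = 98
  … (7 splits in total)
Best: vehicle 1 Cedar → Thorn → Cedar = 40; vehicle 2 Cedar → Sutton → Corby → Ash → Cedar = 41; combined 81.

81 miles — the smallest possible combined total.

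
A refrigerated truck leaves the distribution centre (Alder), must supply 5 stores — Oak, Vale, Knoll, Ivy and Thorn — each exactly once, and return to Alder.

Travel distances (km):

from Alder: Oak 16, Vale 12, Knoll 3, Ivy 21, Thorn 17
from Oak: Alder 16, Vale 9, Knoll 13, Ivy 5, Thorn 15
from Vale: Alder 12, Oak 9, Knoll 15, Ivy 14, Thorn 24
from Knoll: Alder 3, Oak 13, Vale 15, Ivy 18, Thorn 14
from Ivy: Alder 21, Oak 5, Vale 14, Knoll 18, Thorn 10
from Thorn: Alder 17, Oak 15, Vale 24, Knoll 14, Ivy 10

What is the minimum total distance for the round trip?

Minimum total distance: 53 km.

There are 60 distinct closed tours to check (reversals are equivalent).
Alder - Oak - Vale - Knoll - Ivy - Thorn - Alder: 16+9+15+18+10+17 = 85
Alder - Oak - Vale - Knoll - Thorn - Ivy - Alder: 16+9+15+14+10+21 = 85
Alder - Oak - Vale - Ivy - Knoll - Thorn - Alder: 16+9+14+18+14+17 = 88
Alder - Oak - Vale - Ivy - Thorn - Knoll - Alder: 16+9+14+10+14+3 = 66
Alder - Oak - Vale - Thorn - Knoll - Ivy - Alder: 16+9+24+14+18+21 = 102
Alder - Oak - Vale - Thorn - Ivy - Knoll - Alder: 16+9+24+10+18+3 = 80
Alder - Oak - Knoll - Vale - Ivy - Thorn - Alder: 16+13+15+14+10+17 = 85
Alder - Oak - Knoll - Vale - Thorn - Ivy - Alder: 16+13+15+24+10+21 = 99
Alder - Oak - Knoll - Ivy - Vale - Thorn - Alder: 16+13+18+14+24+17 = 102
Alder - Oak - Knoll - Ivy - Thorn - Vale - Alder: 16+13+18+10+24+12 = 93
Alder - Oak - Knoll - Thorn - Vale - Ivy - Alder: 16+13+14+24+14+21 = 102
Alder - Oak - Knoll - Thorn - Ivy - Vale - Alder: 16+13+14+10+14+12 = 79
Alder - Oak - Ivy - Vale - Knoll - Thorn - Alder: 16+5+14+15+14+17 = 81
Alder - Oak - Ivy - Vale - Thorn - Knoll - Alder: 16+5+14+24+14+3 = 76
… (46 more)
Alder - Vale - Oak - Ivy - Thorn - Knoll - Alder: 12+9+5+10+14+3 = 53  ← best
The minimum is 53.
One optimal route: Alder → Vale → Oak → Ivy → Thorn → Knoll → Alder (or its reverse).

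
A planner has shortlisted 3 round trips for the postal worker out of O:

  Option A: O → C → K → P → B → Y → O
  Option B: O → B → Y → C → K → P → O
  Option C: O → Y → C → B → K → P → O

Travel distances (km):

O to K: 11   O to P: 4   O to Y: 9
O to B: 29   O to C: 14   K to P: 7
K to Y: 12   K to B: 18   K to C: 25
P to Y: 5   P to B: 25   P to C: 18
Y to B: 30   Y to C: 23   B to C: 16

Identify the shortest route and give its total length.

Option A: 14 + 25 + 7 + 25 + 30 + 9 = 110
Option B: 29 + 30 + 23 + 25 + 7 + 4 = 118
Option C: 9 + 23 + 16 + 18 + 7 + 4 = 77

Shortest is Option C, total 77 km.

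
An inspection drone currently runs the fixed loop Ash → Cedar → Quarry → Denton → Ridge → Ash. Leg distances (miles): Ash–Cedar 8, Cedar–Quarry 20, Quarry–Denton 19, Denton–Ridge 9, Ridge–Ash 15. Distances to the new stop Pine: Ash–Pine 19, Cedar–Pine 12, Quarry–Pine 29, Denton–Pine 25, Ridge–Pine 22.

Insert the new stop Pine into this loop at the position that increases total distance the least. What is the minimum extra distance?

Insertion cost between consecutive stops i–j is d(i,Pine) + d(Pine,j) − d(i,j):
  between Ash and Cedar: 19 + 12 − 8 = 23
  between Cedar and Quarry: 12 + 29 − 20 = 21
  between Quarry and Denton: 29 + 25 − 19 = 35
  between Denton and Ridge: 25 + 22 − 9 = 38
  between Ridge and Ash: 22 + 19 − 15 = 26
Cheapest insertion is between Cedar and Quarry, adding 21.
New total = 71 + 21 = 92.

Minimum extra distance: 21 miles, inserting Pine between Cedar and Quarry.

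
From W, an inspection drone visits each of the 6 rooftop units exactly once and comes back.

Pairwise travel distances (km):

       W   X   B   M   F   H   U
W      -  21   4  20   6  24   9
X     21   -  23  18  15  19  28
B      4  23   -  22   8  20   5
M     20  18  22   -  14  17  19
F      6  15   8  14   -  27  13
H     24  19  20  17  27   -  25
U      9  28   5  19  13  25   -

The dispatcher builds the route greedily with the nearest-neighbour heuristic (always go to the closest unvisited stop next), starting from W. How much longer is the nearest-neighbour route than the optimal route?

8 km longer than the optimal tour.

From W: B=4, F=6, U=9, M=20, X=21, H=24 → choose B (4).
From B: U=5, F=8, H=20, M=22, X=23 → choose U (5).
From U: F=13, M=19, H=25, X=28 → choose F (13).
From F: M=14, X=15, H=27 → choose M (14).
From M: H=17, X=18 → choose H (17).
From H: X=19 → choose X (19).
NN route W → B → U → F → M → H → X → W costs 93.
Optimal: W → B → U → M → H → X → F → W costs 85 (by enumerating all 360 distinct tours).
Excess = 93 − 85 = 8.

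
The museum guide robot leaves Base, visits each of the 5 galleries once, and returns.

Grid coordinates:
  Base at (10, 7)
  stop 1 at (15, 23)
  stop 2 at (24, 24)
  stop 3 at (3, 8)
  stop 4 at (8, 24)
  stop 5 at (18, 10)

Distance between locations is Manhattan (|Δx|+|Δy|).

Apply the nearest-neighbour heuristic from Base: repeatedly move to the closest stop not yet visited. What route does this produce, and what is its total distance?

Nearest-neighbour total = 96; route Base → stop 3 → stop 5 → stop 1 → stop 4 → stop 2 → Base.

Base → [stop 3:8 / stop 5:11 / stop 4:19 / stop 1:21 / stop 2:31] → stop 3 (8)
stop 3 → [stop 5:17 / stop 4:21 / stop 1:27 / stop 2:37] → stop 5 (17)
stop 5 → [stop 1:16 / stop 2:20 / stop 4:24] → stop 1 (16)
stop 1 → [stop 4:8 / stop 2:10] → stop 4 (8)
stop 4 → [stop 2:16] → stop 2 (16)
Return stop 2→Base: 31.
Total = 8 + 17 + 16 + 8 + 16 + 31 = 96.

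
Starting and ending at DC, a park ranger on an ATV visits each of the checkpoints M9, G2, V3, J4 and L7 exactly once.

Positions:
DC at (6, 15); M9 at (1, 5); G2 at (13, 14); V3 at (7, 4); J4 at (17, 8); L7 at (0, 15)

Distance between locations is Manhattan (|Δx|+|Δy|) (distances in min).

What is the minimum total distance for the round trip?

There are 60 distinct closed tours to check (reversals are equivalent).
DC - M9 - G2 - V3 - J4 - L7 - DC: 15+21+16+14+24+6 = 96
DC - M9 - G2 - V3 - L7 - J4 - DC: 15+21+16+18+24+18 = 112
DC - M9 - G2 - J4 - V3 - L7 - DC: 15+21+10+14+18+6 = 84
DC - M9 - G2 - J4 - L7 - V3 - DC: 15+21+10+24+18+12 = 100
DC - M9 - G2 - L7 - V3 - J4 - DC: 15+21+14+18+14+18 = 100
DC - M9 - G2 - L7 - J4 - V3 - DC: 15+21+14+24+14+12 = 100
DC - M9 - V3 - G2 - J4 - L7 - DC: 15+7+16+10+24+6 = 78
DC - M9 - V3 - G2 - L7 - J4 - DC: 15+7+16+14+24+18 = 94
DC - M9 - V3 - J4 - G2 - L7 - DC: 15+7+14+10+14+6 = 66
DC - M9 - V3 - J4 - L7 - G2 - DC: 15+7+14+24+14+8 = 82
DC - M9 - V3 - L7 - G2 - J4 - DC: 15+7+18+14+10+18 = 82
DC - M9 - V3 - L7 - J4 - G2 - DC: 15+7+18+24+10+8 = 82
DC - M9 - J4 - G2 - V3 - L7 - DC: 15+19+10+16+18+6 = 84
DC - M9 - J4 - G2 - L7 - V3 - DC: 15+19+10+14+18+12 = 88
… (46 more)
DC - G2 - J4 - V3 - M9 - L7 - DC: 8+10+14+7+11+6 = 56  ← best
The minimum is 56.
One optimal route: DC → G2 → J4 → V3 → M9 → L7 → DC (or its reverse).

Minimum total distance: 56 min.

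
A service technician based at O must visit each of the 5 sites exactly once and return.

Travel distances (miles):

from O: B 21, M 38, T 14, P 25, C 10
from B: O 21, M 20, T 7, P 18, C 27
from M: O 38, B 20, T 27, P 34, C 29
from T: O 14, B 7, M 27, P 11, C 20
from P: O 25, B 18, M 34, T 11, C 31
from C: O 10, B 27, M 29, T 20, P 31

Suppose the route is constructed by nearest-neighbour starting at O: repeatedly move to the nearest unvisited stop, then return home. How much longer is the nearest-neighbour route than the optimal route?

25 miles longer than the optimal tour.

O: C=10, T=14, B=21, P=25, M=38 ⇒ C
C: T=20, B=27, M=29, P=31 ⇒ T
T: B=7, P=11, M=27 ⇒ B
B: P=18, M=20 ⇒ P
P: M=34 ⇒ M
NN route O → C → T → B → P → M → O costs 127.
Optimal: O → T → P → B → M → C → O costs 102 (by enumerating all 60 distinct tours).
Excess = 127 − 102 = 25.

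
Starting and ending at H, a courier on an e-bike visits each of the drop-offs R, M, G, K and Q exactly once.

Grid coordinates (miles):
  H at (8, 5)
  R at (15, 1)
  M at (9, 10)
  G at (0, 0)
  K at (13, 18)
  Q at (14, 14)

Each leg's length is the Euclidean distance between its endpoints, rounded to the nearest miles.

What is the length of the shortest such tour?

H→R→M→G→K→Q→H: 8+11+13+22+4+11 = 69
H→R→M→G→Q→K→H: 8+11+13+20+4+14 = 70
H→R→M→K→G→Q→H: 8+11+9+22+20+11 = 81
H→R→M→K→Q→G→H: 8+11+9+4+20+9 = 61
H→R→M→Q→G→K→H: 8+11+6+20+22+14 = 81
H→R→M→Q→K→G→H: 8+11+6+4+22+9 = 60
H→R→G→M→K→Q→H: 8+15+13+9+4+11 = 60
H→R→G→M→Q→K→H: 8+15+13+6+4+14 = 60
H→R→G→K→M→Q→H: 8+15+22+9+6+11 = 71
H→R→G→K→Q→M→H: 8+15+22+4+6+5 = 60
H→R→G→Q→M→K→H: 8+15+20+6+9+14 = 72
H→R→G→Q→K→M→H: 8+15+20+4+9+5 = 61
H→R→K→M→G→Q→H: 8+17+9+13+20+11 = 78
H→R→K→M→Q→G→H: 8+17+9+6+20+9 = 69
… (46 more)
H→M→K→Q→R→G→H: 5+9+4+13+15+9 = 55  ← best
The minimum is 55.
One optimal route: H → M → K → Q → R → G → H (or its reverse).

Shortest round trip = 55 miles.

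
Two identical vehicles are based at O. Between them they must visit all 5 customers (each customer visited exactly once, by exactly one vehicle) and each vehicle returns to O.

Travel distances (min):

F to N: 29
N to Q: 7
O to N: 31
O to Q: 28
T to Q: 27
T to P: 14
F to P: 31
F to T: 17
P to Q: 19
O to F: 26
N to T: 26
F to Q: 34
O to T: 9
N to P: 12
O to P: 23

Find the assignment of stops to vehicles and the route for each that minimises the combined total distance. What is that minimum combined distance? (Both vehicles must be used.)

Minimum combined distance: 120 min.

Check every non-empty split of the stops between the two vehicles; for each half take its own optimal tour:
  {F} + {N, T, P, Q}: 52 + 70 = 122
  {N} + {F, T, P, Q}: 62 + 102 = 164
  {F, N} + {T, P, Q}: 86 + 70 = 156
  {T} + {F, N, P, Q}: 18 + 102 = 120
  {F, T} + {N, P, Q}: 52 + 70 = 122
  {N, T} + {F, P, Q}: 66 + 102 = 168
  … (15 splits in total)
Best: vehicle 1 O → T → O = 18; vehicle 2 O → F → Q → N → P → O = 102; combined 120.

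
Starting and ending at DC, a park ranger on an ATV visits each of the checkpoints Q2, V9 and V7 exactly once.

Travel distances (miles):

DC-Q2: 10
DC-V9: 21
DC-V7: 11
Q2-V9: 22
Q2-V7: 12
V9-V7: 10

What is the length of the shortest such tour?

Shortest round trip = 53 miles.

There are 3 distinct closed tours to check (reversals are equivalent).
DC→Q2→V9→V7→DC: 10+22+10+11 = 53
DC→Q2→V7→V9→DC: 10+12+10+21 = 53
DC→V9→Q2→V7→DC: 21+22+12+11 = 66
The minimum is 53.
One optimal route: DC → Q2 → V9 → V7 → DC (or its reverse).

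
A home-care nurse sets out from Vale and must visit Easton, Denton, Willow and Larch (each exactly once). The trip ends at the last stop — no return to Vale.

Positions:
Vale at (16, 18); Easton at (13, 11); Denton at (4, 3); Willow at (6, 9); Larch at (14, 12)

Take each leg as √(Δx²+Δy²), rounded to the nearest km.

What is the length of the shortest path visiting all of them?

There are 4! = 24 possible orderings.
Vale→Easton→Denton→Willow→Larch: 8+12+6+9 = 35
Vale→Easton→Denton→Larch→Willow: 8+12+13+9 = 42
Vale→Easton→Willow→Denton→Larch: 8+7+6+13 = 34
Vale→Easton→Willow→Larch→Denton: 8+7+9+13 = 37
Vale→Easton→Larch→Denton→Willow: 8+1+13+6 = 28
Vale→Easton→Larch→Willow→Denton: 8+1+9+6 = 24
Vale→Denton→Easton→Willow→Larch: 19+12+7+9 = 47
Vale→Denton→Easton→Larch→Willow: 19+12+1+9 = 41
Vale→Denton→Willow→Easton→Larch: 19+6+7+1 = 33
Vale→Denton→Willow→Larch→Easton: 19+6+9+1 = 35
Vale→Denton→Larch→Easton→Willow: 19+13+1+7 = 40
Vale→Denton→Larch→Willow→Easton: 19+13+9+7 = 48
Vale→Willow→Easton→Denton→Larch: 13+7+12+13 = 45
Vale→Willow→Easton→Larch→Denton: 13+7+1+13 = 34
… (10 more)
Vale→Larch→Easton→Willow→Denton: 6+1+7+6 = 20  ← best
The minimum is 20.
One shortest path: Vale → Larch → Easton → Willow → Denton.

Shortest open route: 20 km.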